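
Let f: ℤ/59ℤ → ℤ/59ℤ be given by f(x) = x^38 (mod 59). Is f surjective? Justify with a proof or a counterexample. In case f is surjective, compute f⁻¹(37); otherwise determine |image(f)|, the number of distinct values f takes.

f(29): Repeated squaring mod 59: 29^1 ≡ 29, 29^2 ≡ 29² = 841 ≡ 15, 29^4 ≡ 15² = 225 ≡ 48, 29^8 ≡ 48² = 2304 ≡ 3, 29^16 ≡ 3² = 9, 29^32 ≡ 9² = 81 ≡ 22. Since 38 = 32 + 4 + 2, 29^38 ≡ 22·48·15: 22·48 = 1056 ≡ 53, then 53·15 = 795 ≡ 28. So 29^38 ≡ 28 (mod 59).
f(30): Repeated squaring mod 59: 30^1 ≡ 30, 30^2 ≡ 30² = 900 ≡ 15, 30^4 ≡ 15² = 225 ≡ 48, 30^8 ≡ 48² = 2304 ≡ 3, 30^16 ≡ 3² = 9, 30^32 ≡ 9² = 81 ≡ 22. Since 38 = 32 + 4 + 2, 30^38 ≡ 22·48·15: 22·48 = 1056 ≡ 53, then 53·15 = 795 ≡ 28. So 30^38 ≡ 28 (mod 59).
So f(29) = f(30) = 28 while 29 ≠ 30, so f is not injective.
A non-injective map from the 59-element set ℤ/59ℤ to itself takes at most 58 distinct values, so it cannot be surjective. Therefore f is not surjective.
Since f is not surjective, we determine |image(f)|. Computing x^38 mod 59 for each x (by repeated squaring, reducing mod 59 at every step), the values f(0), f(1), …, f(58) are: 0, 1, 19, 36, 7, 48, 35, 26, 15, 57, 27, 53, 16, 29, 22, 17, 49, 25, 21, 12, 41, 51, 4, 45, 9, 3, 20, 46, 5, 28, 28, 5, 46, 20, 3, 9, 45, 4, 51, 41, 12, 21, 25, 49, 17, 22, 29, 16, 53, 27, 57, 15, 26, 35, 48, 7, 36, 19, 1.
The distinct values are {0, 1, 3, 4, 5, 7, 9, 12, 15, 16, 17, 19, 20, 21, 22, 25, 26, 27, 28, 29, 35, 36, 41, 45, 46, 48, 49, 51, 53, 57}; there are 30 of them.

30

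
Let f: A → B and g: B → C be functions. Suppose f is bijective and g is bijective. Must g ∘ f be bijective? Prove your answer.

bijective

Injectivity: if g(f(x_1)) = g(f(x_2)) then f(x_1) = f(x_2) (g injective) so x_1 = x_2 (f injective).
Surjectivity: for c ∈ C pick b with g(b) = c, then a with f(a) = b; then (g ∘ f)(a) = c.
Thus g ∘ f is bijective.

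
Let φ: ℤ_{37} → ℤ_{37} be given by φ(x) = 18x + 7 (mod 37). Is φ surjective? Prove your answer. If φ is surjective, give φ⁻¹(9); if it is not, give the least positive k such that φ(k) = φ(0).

33

By definition, surjectivity means every element of the codomain has a preimage under φ.
Since gcd(18, 37) = 1, 18 is invertible modulo 37. Euclid's algorithm: 37 = 2·18 + 1; back-substituting gives 1 = 35·18 − 17·37, so 18⁻¹ ≡ 35 (mod 37).
Then y ↦ 35(y − 7) is a two-sided inverse to φ, so every y ∈ ℤ_{37} has a preimage.
So φ is surjective.
Since φ is surjective, we find φ⁻¹(9): we need 18x ≡ 9 − 7 ≡ 2 (mod 37). Using 18⁻¹ = 35: x ≡ 35·2 = 70 = 1·37 + 33, so x = 33.
Check: φ(33) = 18·33 + 7 = 601 = 16·37 + 9 ≡ 9 (mod 37).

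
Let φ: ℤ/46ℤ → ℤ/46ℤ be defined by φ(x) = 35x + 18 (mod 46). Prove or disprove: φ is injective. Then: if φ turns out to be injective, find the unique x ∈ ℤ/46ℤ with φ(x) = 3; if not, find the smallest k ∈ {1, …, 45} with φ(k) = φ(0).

If φ(s) = φ(t), then 35s ≡ 35t (mod 46). Because gcd(35, 46) = 1, we may cancel 35 to get s ≡ t (mod 46).
Hence φ is injective.
We now compute 35⁻¹ mod 46 explicitly. Euclid's algorithm: 46 = 1·35 + 11, 35 = 3·11 + 2, 11 = 5·2 + 1; back-substituting gives 1 = 25·35 − 19·46, so 35⁻¹ ≡ 25 (mod 46).
Since φ is injective, we find φ⁻¹(3): we need 35x ≡ 3 − 18 ≡ 31 (mod 46). Using 35⁻¹ = 25: x ≡ 25·31 = 775 = 16·46 + 39, so x = 39.
Check: φ(39) = 35·39 + 18 = 1383 = 30·46 + 3 ≡ 3 (mod 46).

39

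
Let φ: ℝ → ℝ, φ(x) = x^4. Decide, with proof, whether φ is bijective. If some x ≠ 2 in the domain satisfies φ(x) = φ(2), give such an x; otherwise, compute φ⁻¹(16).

-2

φ(2) = 16 = (−2)^4 = φ(−2) (since 4 is even), with 2 ≠ −2. So φ is not injective, hence not bijective.
For the follow-up, such an x exists: taking x = −2 ∈ ℝ gives φ(−2) = 16 = φ(2) with −2 ≠ 2.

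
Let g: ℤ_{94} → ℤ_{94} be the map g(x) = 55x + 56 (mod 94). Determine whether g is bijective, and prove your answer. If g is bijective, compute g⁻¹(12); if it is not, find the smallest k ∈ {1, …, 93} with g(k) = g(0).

If g(a) = g(b), then 55a ≡ 55b (mod 94). Because gcd(55, 94) = 1, we may cancel 55 to get a ≡ b (mod 94).
We now compute 55⁻¹ mod 94 explicitly. Euclid's algorithm: 94 = 1·55 + 39, 55 = 1·39 + 16, 39 = 2·16 + 7, 16 = 2·7 + 2, 7 = 3·2 + 1; back-substituting gives 1 = 53·55 − 31·94, so 55⁻¹ ≡ 53 (mod 94).
For any y ∈ ℤ_{94}, x = 53(y − 56) mod 94 satisfies g(x) = 55·53(y − 56) + 56 ≡ y (since 55·53 ≡ 1 mod 94). So every y has a preimage.
Thus g is bijective.
Since g is bijective, we find g⁻¹(12): we need 55x ≡ 12 − 56 ≡ 50 (mod 94). Using 55⁻¹ = 53: x ≡ 53·50 = 2650 = 28·94 + 18, so x = 18.
Check: g(18) = 55·18 + 56 = 1046 = 11·94 + 12 ≡ 12 (mod 94).

18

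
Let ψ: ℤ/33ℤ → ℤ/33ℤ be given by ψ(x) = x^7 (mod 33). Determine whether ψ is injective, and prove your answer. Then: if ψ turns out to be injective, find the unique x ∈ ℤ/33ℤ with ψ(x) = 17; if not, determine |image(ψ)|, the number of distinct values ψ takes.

Computing x^7 mod 33 for each x (by repeated squaring, reducing mod 33 at every step), the values ψ(0), ψ(1), …, ψ(32) are: 0, 1, 29, 9, 16, 14, 30, 28, 2, 15, 10, 11, 12, 7, 20, 27, 25, 8, 6, 13, 26, 21, 22, 23, 18, 31, 5, 3, 19, 17, 24, 4, 32.
Every element of ℤ/33ℤ appears exactly once in this list, so ψ is a bijection, and in particular injective.
Since ψ is injective, we read off the preimage of 17 from the same table: ψ(29) = 17, so ψ⁻¹(17) = 29.

29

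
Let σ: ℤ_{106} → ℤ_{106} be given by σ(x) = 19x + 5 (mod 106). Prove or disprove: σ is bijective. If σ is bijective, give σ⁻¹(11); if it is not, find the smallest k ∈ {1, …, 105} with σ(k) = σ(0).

84

If σ(x_1) = σ(x_2), then 19x_1 ≡ 19x_2 (mod 106). Because gcd(19, 106) = 1, we may cancel 19 to get x_1 ≡ x_2 (mod 106).
We now compute 19⁻¹ mod 106 explicitly. Euclid's algorithm: 106 = 5·19 + 11, 19 = 1·11 + 8, 11 = 1·8 + 3, 8 = 2·3 + 2, 3 = 1·2 + 1; back-substituting gives 1 = 67·19 − 12·106, so 19⁻¹ ≡ 67 (mod 106).
Then y ↦ 67(y − 5) is a two-sided inverse to σ, so every y ∈ ℤ_{106} has a preimage.
Therefore σ is bijective.
Since σ is bijective, we find σ⁻¹(11): we need 19x ≡ 11 − 5 ≡ 6 (mod 106). Using 19⁻¹ = 67: x ≡ 67·6 = 402 = 3·106 + 84, so x = 84.
Check: σ(84) = 19·84 + 5 = 1601 = 15·106 + 11 ≡ 11 (mod 106).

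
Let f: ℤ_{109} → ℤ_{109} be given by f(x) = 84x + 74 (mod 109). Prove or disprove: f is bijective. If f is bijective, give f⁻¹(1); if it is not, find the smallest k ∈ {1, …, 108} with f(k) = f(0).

If f(x_1) = f(x_2), then 84x_1 ≡ 84x_2 (mod 109). Because gcd(84, 109) = 1, we may cancel 84 to get x_1 ≡ x_2 (mod 109).
We now compute 84⁻¹ mod 109 explicitly. Euclid's algorithm: 109 = 1·84 + 25, 84 = 3·25 + 9, 25 = 2·9 + 7, 9 = 1·7 + 2, 7 = 3·2 + 1; back-substituting gives 1 = 61·84 − 47·109, so 84⁻¹ ≡ 61 (mod 109).
For any y ∈ ℤ_{109}, x = 61(y − 74) mod 109 satisfies f(x) = 84·61(y − 74) + 74 ≡ y (since 84·61 ≡ 1 mod 109). So every y has a preimage.
Hence f is bijective.
Since f is bijective, we compute f⁻¹(1): solve 84x + 74 ≡ 1 (mod 109), i.e. 84x ≡ 36 (mod 109).
Multiplying by 84⁻¹ = 61 gives x ≡ 61·36 = 2196 = 20·109 + 16 ≡ 16 (mod 109).
Check: f(16) = 84·16 + 74 = 1418 = 13·109 + 1 ≡ 1 (mod 109).

16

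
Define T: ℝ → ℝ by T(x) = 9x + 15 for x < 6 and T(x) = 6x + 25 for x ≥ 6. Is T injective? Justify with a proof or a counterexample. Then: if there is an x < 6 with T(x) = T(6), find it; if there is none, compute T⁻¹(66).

Both pieces are strictly increasing (slopes 9 and 6), so each is injective on its own interval.
The left piece maps (−∞, 6) onto (−∞, 69); the right piece maps [6, ∞) onto [61, ∞).
These images overlap. In particular T(6) = 61 (right piece), and solving 9x + 15 = 61 on the left piece gives x = 46/9 < 6.
So T(46/9) = T(6) with 46/9 ≠ 6, and T is not injective. This x = 46/9 is the requested value below 6.

46/9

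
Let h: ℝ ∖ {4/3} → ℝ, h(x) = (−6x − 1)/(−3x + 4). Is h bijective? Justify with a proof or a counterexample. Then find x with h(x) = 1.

If h(x) = 2, cross-multiplying gives −3(−6x − 1) = −6(−3x + 4), which simplifies to 3 = −24 — false.  So 2 has no preimage and h is not surjective.
Thus h is not bijective.
Solving h(x) = 1: cross-multiplying gives −6x − 1 = 1(−3x + 4), which rearranges to −3x = 5, so x = −5/3.

-5/3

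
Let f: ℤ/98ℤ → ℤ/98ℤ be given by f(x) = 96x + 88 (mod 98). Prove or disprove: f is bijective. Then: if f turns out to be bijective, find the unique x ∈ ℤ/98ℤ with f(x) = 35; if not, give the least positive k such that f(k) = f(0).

49

Recall: f is injective if f(s) = f(t) implies s = t.
We have gcd(96, 98) = 2 > 1. Taking s = 0 and t = 49: f(0) = 88 and f(49) = 96·49 + 88 = 4792 ≡ 88 (mod 98).
So f(0) = f(49) while 0 ≠ 49, thus f is not injective, hence not bijective.
Since f is not bijective, we find the least positive k with f(k) = f(0): this means 96k ≡ 0 (mod 98), i.e. 98 ∣ 96k. Since gcd(96, 98) = 2, dividing through by 2 this holds exactly when 49 ∣ 48k, and as gcd(48, 49) = 1, exactly when 49 ∣ k.
The smallest positive such k is 49.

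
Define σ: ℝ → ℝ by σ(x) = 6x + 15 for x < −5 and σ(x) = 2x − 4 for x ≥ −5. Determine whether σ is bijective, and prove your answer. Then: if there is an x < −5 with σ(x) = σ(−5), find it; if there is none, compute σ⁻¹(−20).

-35/6

Both pieces are strictly increasing (slopes 6 and 2), so each is injective on its own interval.
The left piece maps (−∞, −5) onto (−∞, −15); the right piece maps [−5, ∞) onto [−14, ∞).
The images leave a gap (−15 has no preimage), so σ is not surjective, hence not bijective.
Because the two images are disjoint, no x < −5 has σ(x) = σ(−5), so we compute σ⁻¹(−20): −20 lies in (−∞, −15), so solve 6x + 15 = −20: x = (−20 − 15)/6 = −35/6.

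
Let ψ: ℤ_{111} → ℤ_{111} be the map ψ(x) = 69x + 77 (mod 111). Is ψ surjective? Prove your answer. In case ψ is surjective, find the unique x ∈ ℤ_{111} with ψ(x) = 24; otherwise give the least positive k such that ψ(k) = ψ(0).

Since gcd(69, 111) = 3, we have 69x ≡ 0 (mod 3) for all x, so ψ(x) ≡ 2 (mod 3).
But 0 ≢ 2 (mod 3), so 0 ∈ ℤ_{111} has no preimage. So ψ is not surjective.
Since ψ is not surjective, we find the least positive k with ψ(k) = ψ(0): this means 69k ≡ 0 (mod 111), i.e. 111 ∣ 69k. Since gcd(69, 111) = 3, dividing through by 3 this holds exactly when 37 ∣ 23k, and as gcd(23, 37) = 1, exactly when 37 ∣ k.
The smallest positive such k is 37.

37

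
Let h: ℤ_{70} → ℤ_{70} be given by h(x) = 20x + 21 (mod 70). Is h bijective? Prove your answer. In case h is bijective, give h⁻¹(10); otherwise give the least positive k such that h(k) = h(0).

We have gcd(20, 70) = 10 > 1. Taking x_1 = 0 and x_2 = 7: h(0) = 21 and h(7) = 20·7 + 21 = 161 ≡ 21 (mod 70).
So h(0) = h(7) while 0 ≠ 7, so h is not injective, hence not bijective.
Since h is not bijective, we find the least positive k with h(k) = h(0): this means 20k ≡ 0 (mod 70), i.e. 70 ∣ 20k. Since gcd(20, 70) = 10, dividing through by 10 this holds exactly when 7 ∣ 2k, and as gcd(2, 7) = 1, exactly when 7 ∣ k.
The smallest positive such k is 7.

7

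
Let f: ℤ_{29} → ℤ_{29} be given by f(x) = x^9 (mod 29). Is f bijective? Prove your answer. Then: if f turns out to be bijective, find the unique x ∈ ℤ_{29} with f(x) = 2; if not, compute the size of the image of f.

Since 29 is prime, the nonzero elements of ℤ_{29} form a cyclic group of order 28.
As gcd(9, 28) = 1, raising to the 9th power is a bijection on this group: if x_1^9 ≡ x_2^9 then (x_1x_2^{−1})^9 = 1, and the only element of order dividing gcd(9, 28) = 1 is 1, so x_1 = x_2.
With f(0) = 0 this makes f injective on all of ℤ_{29}, hence bijective (finite equal-size domain and codomain). In particular f is bijective.
Since f is bijective, we find the preimage of 2. The inverse of x ↦ x^9 on (ℤ_{29})^× is x ↦ x^25, because 9·25 = 225 = 8·28 + 1 ≡ 1 (mod 28) and x^{28} = 1 for x ≠ 0 (Fermat). So f⁻¹(2) = 2^25 mod 29.
Repeated squaring mod 29: 2^1 ≡ 2, 2^2 ≡ 2² = 4, 2^4 ≡ 4² = 16, 2^8 ≡ 16² = 256 ≡ 24, 2^16 ≡ 24² = 576 ≡ 25. Since 25 = 16 + 8 + 1, 2^25 ≡ 25·24·2: 25·24 = 600 ≡ 20, then 20·2 = 40 ≡ 11. So 2^25 ≡ 11 (mod 29).
Hence f⁻¹(2) = 11.

11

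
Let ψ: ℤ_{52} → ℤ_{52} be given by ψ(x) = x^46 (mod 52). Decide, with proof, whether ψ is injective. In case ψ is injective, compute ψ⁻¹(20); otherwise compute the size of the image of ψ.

14

ψ(12): Repeated squaring mod 52: 12^1 ≡ 12, 12^2 ≡ 12² = 144 ≡ 40, 12^4 ≡ 40² = 1600 ≡ 40, 12^8 ≡ 40² = 1600 ≡ 40, 12^16 ≡ 40² = 1600 ≡ 40, 12^32 ≡ 40² = 1600 ≡ 40. Since 46 = 32 + 8 + 4 + 2, 12^46 ≡ 40·40·40·40: 40·40 = 1600 ≡ 40, then 40·40 = 1600 ≡ 40, then 40·40 = 1600 ≡ 40. So 12^46 ≡ 40 (mod 52).
ψ(14): Repeated squaring mod 52: 14^1 ≡ 14, 14^2 ≡ 14² = 196 ≡ 40, 14^4 ≡ 40² = 1600 ≡ 40, 14^8 ≡ 40² = 1600 ≡ 40, 14^16 ≡ 40² = 1600 ≡ 40, 14^32 ≡ 40² = 1600 ≡ 40. Since 46 = 32 + 8 + 4 + 2, 14^46 ≡ 40·40·40·40: 40·40 = 1600 ≡ 40, then 40·40 = 1600 ≡ 40, then 40·40 = 1600 ≡ 40. So 14^46 ≡ 40 (mod 52).
So ψ(12) = ψ(14) = 40 while 12 ≠ 14, so ψ is not injective.
Since ψ is not injective, we determine |image(ψ)|. Computing x^46 mod 52 for each x (by repeated squaring, reducing mod 52 at every step), the values ψ(0), ψ(1), …, ψ(51) are: 0, 1, 36, 29, 48, 25, 4, 17, 12, 9, 16, 49, 40, 13, 40, 49, 16, 9, 12, 17, 4, 25, 48, 29, 36, 1, 0, 1, 36, 29, 48, 25, 4, 17, 12, 9, 16, 49, 40, 13, 40, 49, 16, 9, 12, 17, 4, 25, 48, 29, 36, 1.
The distinct values are {0, 1, 4, 9, 12, 13, 16, 17, 25, 29, 36, 40, 48, 49}; there are 14 of them.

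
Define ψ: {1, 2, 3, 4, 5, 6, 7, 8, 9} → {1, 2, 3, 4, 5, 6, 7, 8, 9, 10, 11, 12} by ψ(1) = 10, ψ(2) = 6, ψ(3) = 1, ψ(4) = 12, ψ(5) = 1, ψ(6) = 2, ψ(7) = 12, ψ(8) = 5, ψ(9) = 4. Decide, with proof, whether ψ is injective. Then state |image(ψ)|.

ψ(3) = 1 = ψ(5) with 3 ≠ 5, so ψ is not injective.
The image of ψ is {1, 2, 4, 5, 6, 10, 12}, which has 7 elements.

7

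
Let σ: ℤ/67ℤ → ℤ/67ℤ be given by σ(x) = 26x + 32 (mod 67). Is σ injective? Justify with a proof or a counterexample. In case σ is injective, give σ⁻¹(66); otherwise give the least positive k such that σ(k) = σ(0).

58

Suppose σ(x_1) = σ(x_2) in ℤ/67ℤ. Then 26x_1 + 32 ≡ 26x_2 + 32 (mod 67), thus 26(x_1 − x_2) ≡ 0 (mod 67).
Since gcd(26, 67) = 1, 26 is invertible modulo 67, therefore x_1 − x_2 ≡ 0 (mod 67), i.e. x_1 = x_2.
Thus σ is injective.
We now compute 26⁻¹ mod 67 explicitly. Euclid's algorithm: 67 = 2·26 + 15, 26 = 1·15 + 11, 15 = 1·11 + 4, 11 = 2·4 + 3, 4 = 1·3 + 1; back-substituting gives 1 = 49·26 − 19·67, so 26⁻¹ ≡ 49 (mod 67).
Since σ is injective, we compute σ⁻¹(66): solve 26x + 32 ≡ 66 (mod 67), i.e. 26x ≡ 34 (mod 67).
Multiplying by 26⁻¹ = 49 gives x ≡ 49·34 = 1666 = 24·67 + 58 ≡ 58 (mod 67).
Check: σ(58) = 26·58 + 32 = 1540 = 22·67 + 66 ≡ 66 (mod 67).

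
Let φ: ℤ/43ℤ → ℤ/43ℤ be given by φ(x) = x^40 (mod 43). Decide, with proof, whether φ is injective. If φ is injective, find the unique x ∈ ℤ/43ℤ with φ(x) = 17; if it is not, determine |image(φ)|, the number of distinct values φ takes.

φ(21): Repeated squaring mod 43: 21^1 ≡ 21, 21^2 ≡ 21² = 441 ≡ 11, 21^4 ≡ 11² = 121 ≡ 35, 21^8 ≡ 35² = 1225 ≡ 21, 21^16 ≡ 21² = 441 ≡ 11, 21^32 ≡ 11² = 121 ≡ 35. Since 40 = 32 + 8, 21^40 ≡ 35·21: 35·21 = 735 ≡ 4. So 21^40 ≡ 4 (mod 43).
φ(22): Repeated squaring mod 43: 22^1 ≡ 22, 22^2 ≡ 22² = 484 ≡ 11, 22^4 ≡ 11² = 121 ≡ 35, 22^8 ≡ 35² = 1225 ≡ 21, 22^16 ≡ 21² = 441 ≡ 11, 22^32 ≡ 11² = 121 ≡ 35. Since 40 = 32 + 8, 22^40 ≡ 35·21: 35·21 = 735 ≡ 4. So 22^40 ≡ 4 (mod 43).
So φ(21) = φ(22) = 4 while 21 ≠ 22, so φ is not injective.
Since φ is not injective, we determine |image(φ)|. Computing x^40 mod 43 for each x (by repeated squaring, reducing mod 43 at every step), the values φ(0), φ(1), …, φ(42) are: 0, 1, 11, 24, 35, 31, 6, 36, 41, 17, 40, 16, 23, 14, 9, 13, 21, 25, 15, 38, 10, 4, 4, 10, 38, 15, 25, 21, 13, 9, 14, 23, 16, 40, 17, 41, 36, 6, 31, 35, 24, 11, 1.
The distinct values are {0, 1, 4, 6, 9, 10, 11, 13, 14, 15, 16, 17, 21, 23, 24, 25, 31, 35, 36, 38, 40, 41}; there are 22 of them.

22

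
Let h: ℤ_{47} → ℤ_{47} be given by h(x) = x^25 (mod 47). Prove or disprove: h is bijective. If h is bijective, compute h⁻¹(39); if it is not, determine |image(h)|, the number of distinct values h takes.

Since 47 is prime, the nonzero elements of ℤ_{47} form a cyclic group of order 46.
As gcd(25, 46) = 1, raising to the 25th power is a bijection on this group: if u^25 ≡ v^25 then (uv^{−1})^25 = 1, and the only element of order dividing gcd(25, 46) = 1 is 1, so u = v.
With h(0) = 0 this makes h injective on all of ℤ_{47}, hence bijective (finite equal-size domain and codomain). In particular h is bijective.
Since h is bijective, we find the preimage of 39. The inverse of x ↦ x^25 on (ℤ_{47})^× is x ↦ x^35, because 25·35 = 875 = 19·46 + 1 ≡ 1 (mod 46) and x^{46} = 1 for x ≠ 0 (Fermat). So h⁻¹(39) = 39^35 mod 47.
Repeated squaring mod 47: 39^1 ≡ 39, 39^2 ≡ 39² = 1521 ≡ 17, 39^4 ≡ 17² = 289 ≡ 7, 39^8 ≡ 7² = 49 ≡ 2, 39^16 ≡ 2² = 4, 39^32 ≡ 4² = 16. Since 35 = 32 + 2 + 1, 39^35 ≡ 16·17·39: 16·17 = 272 ≡ 37, then 37·39 = 1443 ≡ 33. So 39^35 ≡ 33 (mod 47).
Hence h⁻¹(39) = 33.

33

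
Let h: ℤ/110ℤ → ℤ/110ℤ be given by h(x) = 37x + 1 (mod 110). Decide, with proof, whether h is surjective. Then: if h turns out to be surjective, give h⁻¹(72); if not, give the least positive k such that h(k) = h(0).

103

By definition, h is surjective if every y in the codomain equals h(x) for some x in the domain.
Since gcd(37, 110) = 1, 37 is invertible modulo 110. Euclid's algorithm: 110 = 2·37 + 36, 37 = 1·36 + 1; back-substituting gives 1 = 3·37 − 1·110, so 37⁻¹ ≡ 3 (mod 110).
For any y ∈ ℤ/110ℤ, x = 3(y − 1) mod 110 satisfies h(x) = 37·3(y − 1) + 1 ≡ y (since 37·3 ≡ 1 mod 110). So every y has a preimage.
Thus h is surjective.
Since h is surjective, we compute h⁻¹(72): solve 37x + 1 ≡ 72 (mod 110), i.e. 37x ≡ 71 (mod 110).
Multiplying by 37⁻¹ = 3 gives x ≡ 3·71 = 213 = 1·110 + 103 ≡ 103 (mod 110).
Check: h(103) = 37·103 + 1 = 3812 = 34·110 + 72 ≡ 72 (mod 110).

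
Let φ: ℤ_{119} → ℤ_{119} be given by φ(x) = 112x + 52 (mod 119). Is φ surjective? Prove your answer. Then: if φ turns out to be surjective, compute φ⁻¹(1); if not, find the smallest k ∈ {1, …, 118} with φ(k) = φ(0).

Since gcd(112, 119) = 7, we have 112x ≡ 0 (mod 7) for all x, so φ(x) ≡ 3 (mod 7).
But 0 ≢ 3 (mod 7), so 0 ∈ ℤ_{119} has no preimage. Therefore φ is not surjective.
Since φ is not surjective, we find the least positive k with φ(k) = φ(0): this means 112k ≡ 0 (mod 119), i.e. 119 ∣ 112k. Since gcd(112, 119) = 7, dividing through by 7 this holds exactly when 17 ∣ 16k, and as gcd(16, 17) = 1, exactly when 17 ∣ k.
The smallest positive such k is 17.

17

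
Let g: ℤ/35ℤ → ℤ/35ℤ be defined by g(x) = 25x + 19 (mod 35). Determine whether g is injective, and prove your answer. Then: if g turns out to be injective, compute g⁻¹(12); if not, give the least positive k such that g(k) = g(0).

7

We have gcd(25, 35) = 5 > 1. Taking x_1 = 0 and x_2 = 7: g(0) = 19 and g(7) = 25·7 + 19 = 194 ≡ 19 (mod 35).
So g(0) = g(7) while 0 ≠ 7, hence g is not injective.
Since g is not injective, we find the least positive k with g(k) = g(0): this means 25k ≡ 0 (mod 35), i.e. 35 ∣ 25k. Since gcd(25, 35) = 5, dividing through by 5 this holds exactly when 7 ∣ 5k, and as gcd(5, 7) = 1, exactly when 7 ∣ k.
The smallest positive such k is 7.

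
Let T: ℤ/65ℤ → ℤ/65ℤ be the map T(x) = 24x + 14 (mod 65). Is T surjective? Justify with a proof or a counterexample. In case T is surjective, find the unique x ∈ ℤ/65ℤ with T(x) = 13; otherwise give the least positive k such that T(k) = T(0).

Recall: T is surjective if every y in the codomain equals T(x) for some x in the domain.
Since gcd(24, 65) = 1, 24 is invertible modulo 65. Euclid's algorithm: 65 = 2·24 + 17, 24 = 1·17 + 7, 17 = 2·7 + 3, 7 = 2·3 + 1; back-substituting gives 1 = 19·24 − 7·65, so 24⁻¹ ≡ 19 (mod 65).
For any y ∈ ℤ/65ℤ, x = 19(y − 14) mod 65 satisfies T(x) = 24·19(y − 14) + 14 ≡ y (since 24·19 ≡ 1 mod 65). So every y has a preimage.
Hence T is surjective.
Since T is surjective, we compute T⁻¹(13): solve 24x + 14 ≡ 13 (mod 65), i.e. 24x ≡ 64 (mod 65).
Multiplying by 24⁻¹ = 19 gives x ≡ 19·64 = 1216 = 18·65 + 46 ≡ 46 (mod 65).
Check: T(46) = 24·46 + 14 = 1118 = 17·65 + 13 ≡ 13 (mod 65).

46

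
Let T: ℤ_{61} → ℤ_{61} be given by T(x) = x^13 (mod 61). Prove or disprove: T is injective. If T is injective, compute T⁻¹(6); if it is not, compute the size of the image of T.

54

Since 61 is prime, the nonzero elements of ℤ_{61} form a cyclic group of order 60.
As gcd(13, 60) = 1, raising to the 13th power is a bijection on this group: if u^13 ≡ v^13 then (uv^{−1})^13 = 1, and the only element of order dividing gcd(13, 60) = 1 is 1, so u = v.
With T(0) = 0 this makes T injective on all of ℤ_{61}, hence bijective (finite equal-size domain and codomain). In particular T is injective.
Since T is injective, we find the preimage of 6. The inverse of x ↦ x^13 on (ℤ_{61})^× is x ↦ x^37, because 13·37 = 481 = 8·60 + 1 ≡ 1 (mod 60) and x^{60} = 1 for x ≠ 0 (Fermat). So T⁻¹(6) = 6^37 mod 61.
Repeated squaring mod 61: 6^1 ≡ 6, 6^2 ≡ 6² = 36, 6^4 ≡ 36² = 1296 ≡ 15, 6^8 ≡ 15² = 225 ≡ 42, 6^16 ≡ 42² = 1764 ≡ 56, 6^32 ≡ 56² = 3136 ≡ 25. Since 37 = 32 + 4 + 1, 6^37 ≡ 25·15·6: 25·15 = 375 ≡ 9, then 9·6 = 54. So 6^37 ≡ 54 (mod 61).
Hence T⁻¹(6) = 54.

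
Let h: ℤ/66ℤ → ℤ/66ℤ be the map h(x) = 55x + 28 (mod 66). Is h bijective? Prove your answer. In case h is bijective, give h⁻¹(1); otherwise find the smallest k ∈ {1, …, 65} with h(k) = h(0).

6

Recall that injectivity means: for all s, t in the domain, h(s) = h(t) implies s = t.
We have gcd(55, 66) = 11 > 1. Taking s = 0 and t = 6: h(0) = 28 and h(6) = 55·6 + 28 = 358 ≡ 28 (mod 66).
So h(0) = h(6) while 0 ≠ 6, so h is not injective, hence not bijective.
Since h is not bijective, we find the least positive k with h(k) = h(0): this means 55k ≡ 0 (mod 66), i.e. 66 ∣ 55k. Since gcd(55, 66) = 11, dividing through by 11 this holds exactly when 6 ∣ 5k, and as gcd(5, 6) = 1, exactly when 6 ∣ k.
The smallest positive such k is 6.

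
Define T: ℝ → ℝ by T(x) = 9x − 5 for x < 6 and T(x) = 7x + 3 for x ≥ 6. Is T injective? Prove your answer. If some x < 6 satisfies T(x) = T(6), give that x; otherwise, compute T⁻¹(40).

50/9

Both pieces are strictly increasing (slopes 9 and 7), so each is injective on its own interval.
The left piece maps (−∞, 6) onto (−∞, 49); the right piece maps [6, ∞) onto [45, ∞).
These images overlap. In particular T(6) = 45 (right piece), and solving 9x − 5 = 45 on the left piece gives x = 50/9 < 6.
So T(50/9) = T(6) with 50/9 ≠ 6, and T is not injective. This x = 50/9 is the requested value below 6.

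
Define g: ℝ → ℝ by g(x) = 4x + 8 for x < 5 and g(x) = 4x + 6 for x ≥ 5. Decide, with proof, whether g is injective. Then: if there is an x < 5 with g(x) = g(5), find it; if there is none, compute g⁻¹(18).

9/2

Both pieces are strictly increasing (slopes 4 and 4), so each is injective on its own interval.
The left piece maps (−∞, 5) onto (−∞, 28); the right piece maps [5, ∞) onto [26, ∞).
These images overlap. In particular g(5) = 26 (right piece), and solving 4x + 8 = 26 on the left piece gives x = 9/2 < 5.
So g(9/2) = g(5) with 9/2 ≠ 5, and g is not injective. This x = 9/2 is the requested value below 5.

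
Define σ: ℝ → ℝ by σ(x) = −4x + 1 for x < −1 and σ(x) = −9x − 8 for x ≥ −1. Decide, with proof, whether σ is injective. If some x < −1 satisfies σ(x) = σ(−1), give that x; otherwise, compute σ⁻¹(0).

Both pieces are strictly decreasing (slopes −4 and −9), so each is injective on its own interval.
The left piece maps (−∞, −1) onto (5, ∞); the right piece maps [−1, ∞) onto (−∞, 1].
These images are disjoint, so no value is attained by both pieces. Hence σ is injective.
Because the two images are disjoint, no x < −1 has σ(x) = σ(−1), so we compute σ⁻¹(0): 0 lies in (−∞, 1], so solve −9x − 8 = 0: x = (0 + 8)/(−9) = −8/9.

-8/9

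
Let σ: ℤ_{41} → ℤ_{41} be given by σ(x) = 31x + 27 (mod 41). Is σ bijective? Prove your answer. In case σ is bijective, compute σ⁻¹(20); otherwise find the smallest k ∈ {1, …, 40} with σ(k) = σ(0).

If σ(x_1) = σ(x_2), then 31x_1 ≡ 31x_2 (mod 41). Because gcd(31, 41) = 1, we may cancel 31 to get x_1 ≡ x_2 (mod 41).
We now compute 31⁻¹ mod 41 explicitly. Euclid's algorithm: 41 = 1·31 + 10, 31 = 3·10 + 1; back-substituting gives 1 = 4·31 − 3·41, so 31⁻¹ ≡ 4 (mod 41).
For any y ∈ ℤ_{41}, x = 4(y − 27) mod 41 satisfies σ(x) = 31·4(y − 27) + 27 ≡ y (since 31·4 ≡ 1 mod 41). So every y has a preimage.
So σ is bijective.
Since σ is bijective, we compute σ⁻¹(20): solve 31x + 27 ≡ 20 (mod 41), i.e. 31x ≡ 34 (mod 41).
Multiplying by 31⁻¹ = 4 gives x ≡ 4·34 = 136 = 3·41 + 13 ≡ 13 (mod 41).
Check: σ(13) = 31·13 + 27 = 430 = 10·41 + 20 ≡ 20 (mod 41).

13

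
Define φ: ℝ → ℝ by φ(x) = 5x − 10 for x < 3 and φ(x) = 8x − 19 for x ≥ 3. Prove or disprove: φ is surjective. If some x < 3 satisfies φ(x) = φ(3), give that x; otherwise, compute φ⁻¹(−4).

6/5

Both pieces are strictly increasing (slopes 5 and 8), so each is injective on its own interval.
The left piece maps (−∞, 3) onto (−∞, 5); the right piece maps [3, ∞) onto [5, ∞).
These images together cover ℝ, so φ is surjective.
Because the two images are disjoint, no x < 3 has φ(x) = φ(3), so we compute φ⁻¹(−4): −4 lies in (−∞, 5), so solve 5x − 10 = −4: x = (−4 + 10)/5 = 6/5.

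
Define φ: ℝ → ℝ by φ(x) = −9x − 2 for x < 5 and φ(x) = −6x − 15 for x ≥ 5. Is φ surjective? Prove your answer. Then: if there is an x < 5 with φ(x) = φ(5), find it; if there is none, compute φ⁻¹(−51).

43/9

Both pieces are strictly decreasing (slopes −9 and −6), so each is injective on its own interval.
The left piece maps (−∞, 5) onto (−47, ∞); the right piece maps [5, ∞) onto (−∞, −45].
The union (−47, ∞) ∪ (−∞, −45] covers ℝ, so φ is surjective.
For the follow-up: the images overlap, so an x < 5 with φ(x) = φ(5) exists. φ(5) = −45; solving −9x − 2 = −45 for x < 5 gives x = (−45 + 2)/(−9) = 43/9.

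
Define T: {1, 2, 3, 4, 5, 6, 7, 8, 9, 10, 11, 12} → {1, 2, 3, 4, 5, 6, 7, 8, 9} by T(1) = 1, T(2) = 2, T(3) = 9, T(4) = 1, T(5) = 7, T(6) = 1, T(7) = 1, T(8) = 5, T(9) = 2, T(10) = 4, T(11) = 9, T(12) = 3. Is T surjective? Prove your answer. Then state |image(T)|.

No element maps to 6, so T is not surjective.
The image of T is {1, 2, 3, 4, 5, 7, 9}, which has 7 elements.

7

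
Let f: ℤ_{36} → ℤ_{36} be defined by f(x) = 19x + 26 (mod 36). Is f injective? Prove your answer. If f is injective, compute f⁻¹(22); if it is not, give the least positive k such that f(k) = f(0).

If f(x_1) = f(x_2), then 19x_1 ≡ 19x_2 (mod 36). Because gcd(19, 36) = 1, we may cancel 19 to get x_1 ≡ x_2 (mod 36).
Hence f is injective.
We now compute 19⁻¹ mod 36 explicitly. Euclid's algorithm: 36 = 1·19 + 17, 19 = 1·17 + 2, 17 = 8·2 + 1; back-substituting gives 1 = 19·19 − 10·36, so 19⁻¹ ≡ 19 (mod 36).
Since f is injective, we find f⁻¹(22): we need 19x ≡ 22 − 26 ≡ 32 (mod 36). Using 19⁻¹ = 19: x ≡ 19·32 = 608 = 16·36 + 32, so x = 32.
Check: f(32) = 19·32 + 26 = 634 = 17·36 + 22 ≡ 22 (mod 36).

32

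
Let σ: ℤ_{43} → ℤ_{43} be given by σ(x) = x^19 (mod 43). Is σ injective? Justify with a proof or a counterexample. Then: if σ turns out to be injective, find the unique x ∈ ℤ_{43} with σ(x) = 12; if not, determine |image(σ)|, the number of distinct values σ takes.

Since 43 is prime, the nonzero elements of ℤ_{43} form a cyclic group of order 42.
As gcd(19, 42) = 1, raising to the 19th power is a bijection on this group: if a^19 ≡ b^19 then (ab^{−1})^19 = 1, and the only element of order dividing gcd(19, 42) = 1 is 1, so a = b.
With σ(0) = 0 this makes σ injective on all of ℤ_{43}, hence bijective (finite equal-size domain and codomain). In particular σ is injective.
Since σ is injective, we find the preimage of 12. The inverse of x ↦ x^19 on (ℤ_{43})^× is x ↦ x^31, because 19·31 = 589 = 14·42 + 1 ≡ 1 (mod 42) and x^{42} = 1 for x ≠ 0 (Fermat). So σ⁻¹(12) = 12^31 mod 43.
Repeated squaring mod 43: 12^1 ≡ 12, 12^2 ≡ 12² = 144 ≡ 15, 12^4 ≡ 15² = 225 ≡ 10, 12^8 ≡ 10² = 100 ≡ 14, 12^16 ≡ 14² = 196 ≡ 24. Since 31 = 16 + 8 + 4 + 2 + 1, 12^31 ≡ 24·14·10·15·12: 24·14 = 336 ≡ 35, then 35·10 = 350 ≡ 6, then 6·15 = 90 ≡ 4, then 4·12 = 48 ≡ 5. So 12^31 ≡ 5 (mod 43).
Hence σ⁻¹(12) = 5.

5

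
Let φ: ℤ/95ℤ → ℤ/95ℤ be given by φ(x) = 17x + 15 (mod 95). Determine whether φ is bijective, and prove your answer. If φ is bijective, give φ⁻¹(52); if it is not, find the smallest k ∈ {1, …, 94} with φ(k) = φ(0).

86

If φ(x_1) = φ(x_2), then 17x_1 ≡ 17x_2 (mod 95). Because gcd(17, 95) = 1, we may cancel 17 to get x_1 ≡ x_2 (mod 95).
We now compute 17⁻¹ mod 95 explicitly. Euclid's algorithm: 95 = 5·17 + 10, 17 = 1·10 + 7, 10 = 1·7 + 3, 7 = 2·3 + 1; back-substituting gives 1 = 28·17 − 5·95, so 17⁻¹ ≡ 28 (mod 95).
For any y ∈ ℤ/95ℤ, x = 28(y − 15) mod 95 satisfies φ(x) = 17·28(y − 15) + 15 ≡ y (since 17·28 ≡ 1 mod 95). So every y has a preimage.
Thus φ is bijective.
Since φ is bijective, we find φ⁻¹(52): we need 17x ≡ 52 − 15 ≡ 37 (mod 95). Using 17⁻¹ = 28: x ≡ 28·37 = 1036 = 10·95 + 86, so x = 86.
Check: φ(86) = 17·86 + 15 = 1477 = 15·95 + 52 ≡ 52 (mod 95).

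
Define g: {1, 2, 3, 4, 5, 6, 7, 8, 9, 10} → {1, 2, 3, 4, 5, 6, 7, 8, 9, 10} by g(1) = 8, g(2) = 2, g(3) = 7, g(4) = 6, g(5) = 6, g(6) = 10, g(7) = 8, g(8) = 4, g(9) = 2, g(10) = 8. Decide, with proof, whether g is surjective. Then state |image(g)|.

No element maps to 1, so g is not surjective.
The image of g is {2, 4, 6, 7, 8, 10}, which has 6 elements.

6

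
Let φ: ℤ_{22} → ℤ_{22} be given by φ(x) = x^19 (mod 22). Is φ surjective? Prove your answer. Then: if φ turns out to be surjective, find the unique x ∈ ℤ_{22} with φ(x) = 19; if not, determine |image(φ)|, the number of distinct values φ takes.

Computing x^19 mod 22 for each x (by repeated squaring, reducing mod 22 at every step), the values φ(0), φ(1), …, φ(21) are: 0, 1, 6, 15, 14, 9, 2, 19, 18, 5, 10, 11, 12, 17, 4, 3, 20, 13, 8, 7, 16, 21.
Every element of ℤ_{22} appears exactly once in this list, so φ is a bijection, and in particular surjective.
Since φ is surjective, we read off the preimage of 19 from the same table: φ(7) = 19, so φ⁻¹(19) = 7.

7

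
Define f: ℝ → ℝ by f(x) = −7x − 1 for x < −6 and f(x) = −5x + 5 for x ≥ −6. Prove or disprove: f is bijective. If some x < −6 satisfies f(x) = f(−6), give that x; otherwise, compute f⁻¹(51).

Both pieces are strictly decreasing (slopes −7 and −5), so each is injective on its own interval.
The left piece maps (−∞, −6) onto (41, ∞); the right piece maps [−6, ∞) onto (−∞, 35].
The images leave a gap (41 has no preimage), so f is not surjective, hence not bijective.
Because the two images are disjoint, no x < −6 has f(x) = f(−6), so we compute f⁻¹(51): 51 lies in (41, ∞), so solve −7x − 1 = 51: x = (51 + 1)/(−7) = −52/7.

-52/7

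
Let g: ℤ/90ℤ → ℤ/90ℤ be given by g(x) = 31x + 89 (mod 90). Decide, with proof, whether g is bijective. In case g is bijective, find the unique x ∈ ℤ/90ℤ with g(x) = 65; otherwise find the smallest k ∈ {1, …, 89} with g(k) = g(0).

Recall: g is injective when g(a) = g(b) forces a = b.
If g(a) = g(b), then 31a ≡ 31b (mod 90). Because gcd(31, 90) = 1, we may cancel 31 to get a ≡ b (mod 90).
We now compute 31⁻¹ mod 90 explicitly. Euclid's algorithm: 90 = 2·31 + 28, 31 = 1·28 + 3, 28 = 9·3 + 1; back-substituting gives 1 = 61·31 − 21·90, so 31⁻¹ ≡ 61 (mod 90).
For any y ∈ ℤ/90ℤ, x = 61(y − 89) mod 90 satisfies g(x) = 31·61(y − 89) + 89 ≡ y (since 31·61 ≡ 1 mod 90). So every y has a preimage.
Hence g is bijective.
Since g is bijective, we find g⁻¹(65): we need 31x ≡ 65 − 89 ≡ 66 (mod 90). Using 31⁻¹ = 61: x ≡ 61·66 = 4026 = 44·90 + 66, so x = 66.
Check: g(66) = 31·66 + 89 = 2135 = 23·90 + 65 ≡ 65 (mod 90).

66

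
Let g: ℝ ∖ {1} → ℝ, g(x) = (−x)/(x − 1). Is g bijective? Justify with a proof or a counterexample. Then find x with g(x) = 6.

6/7

If g(x) = −1, cross-multiplying gives 1(−x) = −1(x − 1), which simplifies to 0 = 1 — false.  So −1 has no preimage and g is not surjective.
Therefore g is not bijective.
Solving g(x) = 6: cross-multiplying gives −x = 6(x − 1), which rearranges to −7x = −6, so x = 6/7.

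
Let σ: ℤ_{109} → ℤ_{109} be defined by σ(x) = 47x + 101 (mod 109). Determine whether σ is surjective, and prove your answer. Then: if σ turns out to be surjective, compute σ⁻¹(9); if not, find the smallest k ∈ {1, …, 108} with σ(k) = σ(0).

5

Since gcd(47, 109) = 1, 47 is invertible modulo 109. Euclid's algorithm: 109 = 2·47 + 15, 47 = 3·15 + 2, 15 = 7·2 + 1; back-substituting gives 1 = 58·47 − 25·109, so 47⁻¹ ≡ 58 (mod 109).
For any y ∈ ℤ_{109}, x = 58(y − 101) mod 109 satisfies σ(x) = 47·58(y − 101) + 101 ≡ y (since 47·58 ≡ 1 mod 109). So every y has a preimage.
Therefore σ is surjective.
Since σ is surjective, we find σ⁻¹(9): we need 47x ≡ 9 − 101 ≡ 17 (mod 109). Using 47⁻¹ = 58: x ≡ 58·17 = 986 = 9·109 + 5, so x = 5.
Check: σ(5) = 47·5 + 101 = 336 = 3·109 + 9 ≡ 9 (mod 109).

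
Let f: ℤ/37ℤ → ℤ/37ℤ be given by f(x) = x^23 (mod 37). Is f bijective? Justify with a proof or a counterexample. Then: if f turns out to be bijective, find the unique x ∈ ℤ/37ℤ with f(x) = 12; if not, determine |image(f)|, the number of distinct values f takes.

Since 37 is prime, the nonzero elements of ℤ/37ℤ form a cyclic group of order 36.
As gcd(23, 36) = 1, raising to the 23rd power is a bijection on this group: if a^23 ≡ b^23 then (ab^{−1})^23 = 1, and the only element of order dividing gcd(23, 36) = 1 is 1, so a = b.
With f(0) = 0 this makes f injective on all of ℤ/37ℤ, hence bijective (finite equal-size domain and codomain). In particular f is bijective.
Since f is bijective, we find the preimage of 12. The inverse of x ↦ x^23 on (ℤ/37ℤ)^× is x ↦ x^11, because 23·11 = 253 = 7·36 + 1 ≡ 1 (mod 36) and x^{36} = 1 for x ≠ 0 (Fermat). So f⁻¹(12) = 12^11 mod 37.
Repeated squaring mod 37: 12^1 ≡ 12, 12^2 ≡ 12² = 144 ≡ 33, 12^4 ≡ 33² = 1089 ≡ 16, 12^8 ≡ 16² = 256 ≡ 34. Since 11 = 8 + 2 + 1, 12^11 ≡ 34·33·12: 34·33 = 1122 ≡ 12, then 12·12 = 144 ≡ 33. So 12^11 ≡ 33 (mod 37).
Hence f⁻¹(12) = 33.

33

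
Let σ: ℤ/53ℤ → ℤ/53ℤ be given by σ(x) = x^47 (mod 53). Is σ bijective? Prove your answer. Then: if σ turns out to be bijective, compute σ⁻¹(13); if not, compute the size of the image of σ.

28

Since 53 is prime, the nonzero elements of ℤ/53ℤ form a cyclic group of order 52.
As gcd(47, 52) = 1, raising to the 47th power is a bijection on this group: if a^47 ≡ b^47 then (ab^{−1})^47 = 1, and the only element of order dividing gcd(47, 52) = 1 is 1, so a = b.
With σ(0) = 0 this makes σ injective on all of ℤ/53ℤ, hence bijective (finite equal-size domain and codomain). In particular σ is bijective.
Since σ is bijective, we find the preimage of 13. The inverse of x ↦ x^47 on (ℤ/53ℤ)^× is x ↦ x^31, because 47·31 = 1457 = 28·52 + 1 ≡ 1 (mod 52) and x^{52} = 1 for x ≠ 0 (Fermat). So σ⁻¹(13) = 13^31 mod 53.
Repeated squaring mod 53: 13^1 ≡ 13, 13^2 ≡ 13² = 169 ≡ 10, 13^4 ≡ 10² = 100 ≡ 47, 13^8 ≡ 47² = 2209 ≡ 36, 13^16 ≡ 36² = 1296 ≡ 24. Since 31 = 16 + 8 + 4 + 2 + 1, 13^31 ≡ 24·36·47·10·13: 24·36 = 864 ≡ 16, then 16·47 = 752 ≡ 10, then 10·10 = 100 ≡ 47, then 47·13 = 611 ≡ 28. So 13^31 ≡ 28 (mod 53).
Hence σ⁻¹(13) = 28.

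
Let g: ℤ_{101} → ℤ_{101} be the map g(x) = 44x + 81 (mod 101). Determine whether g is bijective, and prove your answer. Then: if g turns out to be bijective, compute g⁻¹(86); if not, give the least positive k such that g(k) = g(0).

7

If g(a) = g(b), then 44a ≡ 44b (mod 101). Because gcd(44, 101) = 1, we may cancel 44 to get a ≡ b (mod 101).
We now compute 44⁻¹ mod 101 explicitly. Euclid's algorithm: 101 = 2·44 + 13, 44 = 3·13 + 5, 13 = 2·5 + 3, 5 = 1·3 + 2, 3 = 1·2 + 1; back-substituting gives 1 = 62·44 − 27·101, so 44⁻¹ ≡ 62 (mod 101).
Then y ↦ 62(y − 81) is a two-sided inverse to g, so every y ∈ ℤ_{101} has a preimage.
Hence g is bijective.
Since g is bijective, we find g⁻¹(86): we need 44x ≡ 86 − 81 ≡ 5 (mod 101). Using 44⁻¹ = 62: x ≡ 62·5 = 310 = 3·101 + 7, so x = 7.
Check: g(7) = 44·7 + 81 = 389 = 3·101 + 86 ≡ 86 (mod 101).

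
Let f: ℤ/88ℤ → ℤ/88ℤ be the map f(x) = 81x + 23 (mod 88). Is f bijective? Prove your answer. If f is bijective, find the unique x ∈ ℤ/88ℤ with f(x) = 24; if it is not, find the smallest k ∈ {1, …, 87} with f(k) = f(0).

If f(u) = f(v), then 81u ≡ 81v (mod 88). Because gcd(81, 88) = 1, we may cancel 81 to get u ≡ v (mod 88).
We now compute 81⁻¹ mod 88 explicitly. Euclid's algorithm: 88 = 1·81 + 7, 81 = 11·7 + 4, 7 = 1·4 + 3, 4 = 1·3 + 1; back-substituting gives 1 = 25·81 − 23·88, so 81⁻¹ ≡ 25 (mod 88).
For any y ∈ ℤ/88ℤ, x = 25(y − 23) mod 88 satisfies f(x) = 81·25(y − 23) + 23 ≡ y (since 81·25 ≡ 1 mod 88). So every y has a preimage.
So f is bijective.
Since f is bijective, we compute f⁻¹(24): solve 81x + 23 ≡ 24 (mod 88), i.e. 81x ≡ 1 (mod 88).
Multiplying by 81⁻¹ = 25 gives x ≡ 25·1 = 25 ≡ 25 (mod 88).
Check: f(25) = 81·25 + 23 = 2048 = 23·88 + 24 ≡ 24 (mod 88).

25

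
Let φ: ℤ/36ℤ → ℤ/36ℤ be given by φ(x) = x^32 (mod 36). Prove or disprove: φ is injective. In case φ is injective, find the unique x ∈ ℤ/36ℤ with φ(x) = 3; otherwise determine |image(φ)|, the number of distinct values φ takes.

φ(0) = 0^32 = 0.
φ(6): Repeated squaring mod 36: 6^1 ≡ 6, 6^2 ≡ 6² = 36 ≡ 0, 6^4 ≡ 0² = 0, 6^8 ≡ 0² = 0, 6^16 ≡ 0² = 0, 6^32 ≡ 0² = 0. So 6^32 ≡ 0 (mod 36).
So φ(0) = φ(6) = 0 while 0 ≠ 6, hence φ is not injective.
Since φ is not injective, we determine |image(φ)|. Computing x^32 mod 36 for each x (by repeated squaring, reducing mod 36 at every step), the values φ(0), φ(1), …, φ(35) are: 0, 1, 4, 9, 16, 25, 0, 13, 28, 9, 28, 13, 0, 25, 16, 9, 4, 1, 0, 1, 4, 9, 16, 25, 0, 13, 28, 9, 28, 13, 0, 25, 16, 9, 4, 1.
The distinct values are {0, 1, 4, 9, 13, 16, 25, 28}; there are 8 of them.

8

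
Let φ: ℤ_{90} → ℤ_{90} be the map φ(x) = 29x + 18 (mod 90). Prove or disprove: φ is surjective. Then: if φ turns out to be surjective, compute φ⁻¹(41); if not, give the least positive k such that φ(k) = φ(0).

Since gcd(29, 90) = 1, 29 is invertible modulo 90. Euclid's algorithm: 90 = 3·29 + 3, 29 = 9·3 + 2, 3 = 1·2 + 1; back-substituting gives 1 = 59·29 − 19·90, so 29⁻¹ ≡ 59 (mod 90).
Then y ↦ 59(y − 18) is a two-sided inverse to φ, so every y ∈ ℤ_{90} has a preimage.
So φ is surjective.
Since φ is surjective, we find φ⁻¹(41): we need 29x ≡ 41 − 18 ≡ 23 (mod 90). Using 29⁻¹ = 59: x ≡ 59·23 = 1357 = 15·90 + 7, so x = 7.
Check: φ(7) = 29·7 + 18 = 221 = 2·90 + 41 ≡ 41 (mod 90).

7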